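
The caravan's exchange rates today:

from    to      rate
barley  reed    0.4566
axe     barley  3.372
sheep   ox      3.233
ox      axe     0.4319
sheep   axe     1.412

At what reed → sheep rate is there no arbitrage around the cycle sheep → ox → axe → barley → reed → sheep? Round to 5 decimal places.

0.46514

Known legs of the cycle: 3.233 × 0.4319 × 3.372 × 0.4566 = 2.14987090248504
For no arbitrage the full-cycle product must be 1, so the missing rate is 1 / 2.14987090248504 ≈ 0.4651442.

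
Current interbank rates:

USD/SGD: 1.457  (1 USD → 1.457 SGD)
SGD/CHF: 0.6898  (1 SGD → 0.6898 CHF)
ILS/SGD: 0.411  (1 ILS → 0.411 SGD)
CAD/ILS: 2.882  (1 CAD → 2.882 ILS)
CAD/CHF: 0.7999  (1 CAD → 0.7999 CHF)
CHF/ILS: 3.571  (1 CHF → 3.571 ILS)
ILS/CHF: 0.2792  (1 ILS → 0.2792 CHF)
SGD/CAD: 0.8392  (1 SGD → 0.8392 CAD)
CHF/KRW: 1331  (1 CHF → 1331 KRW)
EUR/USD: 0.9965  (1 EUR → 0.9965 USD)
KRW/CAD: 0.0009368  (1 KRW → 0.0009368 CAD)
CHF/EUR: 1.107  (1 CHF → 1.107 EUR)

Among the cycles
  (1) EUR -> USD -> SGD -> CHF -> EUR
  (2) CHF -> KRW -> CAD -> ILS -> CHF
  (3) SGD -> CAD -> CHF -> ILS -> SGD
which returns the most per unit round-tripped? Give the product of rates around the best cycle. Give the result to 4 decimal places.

1.1087

(1) 0.9965 × 1.457 × 0.6898 × 1.107 = 1.10868
(2) 1331 × 0.0009368 × 2.882 × 0.2792 = 1.00331
(3) 0.8392 × 0.7999 × 3.571 × 0.411 = 0.98522
Highest is cycle (1) at 1.1087 (>1, arbitrage).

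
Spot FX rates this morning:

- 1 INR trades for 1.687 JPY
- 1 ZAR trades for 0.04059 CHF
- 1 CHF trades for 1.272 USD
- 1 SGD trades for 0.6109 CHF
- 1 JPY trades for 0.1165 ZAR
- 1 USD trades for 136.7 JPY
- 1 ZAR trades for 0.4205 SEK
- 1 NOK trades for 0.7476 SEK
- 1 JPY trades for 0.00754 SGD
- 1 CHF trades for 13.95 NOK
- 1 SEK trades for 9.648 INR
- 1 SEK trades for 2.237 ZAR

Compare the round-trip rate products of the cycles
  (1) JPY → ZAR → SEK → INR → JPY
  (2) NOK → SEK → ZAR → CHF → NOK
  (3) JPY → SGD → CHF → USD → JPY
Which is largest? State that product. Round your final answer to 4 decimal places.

(1) 0.1165 × 0.4205 × 9.648 × 1.687 = 0.79734
(2) 0.7476 × 2.237 × 0.04059 × 13.95 = 0.94695
(3) 0.00754 × 0.6109 × 1.272 × 136.7 = 0.80093
Highest is cycle (2) at 0.9470 (≤1, no arbitrage).

0.9470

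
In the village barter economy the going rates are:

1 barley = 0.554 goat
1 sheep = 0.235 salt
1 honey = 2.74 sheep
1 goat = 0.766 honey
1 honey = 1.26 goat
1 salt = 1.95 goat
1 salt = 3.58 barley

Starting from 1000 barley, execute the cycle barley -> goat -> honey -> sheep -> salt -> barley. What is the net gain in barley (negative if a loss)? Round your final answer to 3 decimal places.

-21.772

1000 barley × 0.554 = 554 goat
554 goat × 0.766 = 424.364 honey
424.364 honey × 2.74 = 1162.75736 sheep
1162.75736 sheep × 0.235 = 273.2479796 salt
273.2479796 salt × 3.58 = 978.227766968 barley
Net change: 978.227766968 − 1000 = -21.772233032 barley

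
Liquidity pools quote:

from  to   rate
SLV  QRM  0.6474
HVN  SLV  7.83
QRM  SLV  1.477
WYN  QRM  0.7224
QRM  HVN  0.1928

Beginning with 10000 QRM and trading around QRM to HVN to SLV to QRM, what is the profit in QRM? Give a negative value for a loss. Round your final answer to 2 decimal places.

10000 QRM × 0.1928 = 1928 HVN
1928 HVN × 7.83 = 15096.24 SLV
15096.24 SLV × 0.6474 = 9773.305776 QRM
Net change: 9773.305776 − 10000 = -226.694224 QRM

-226.69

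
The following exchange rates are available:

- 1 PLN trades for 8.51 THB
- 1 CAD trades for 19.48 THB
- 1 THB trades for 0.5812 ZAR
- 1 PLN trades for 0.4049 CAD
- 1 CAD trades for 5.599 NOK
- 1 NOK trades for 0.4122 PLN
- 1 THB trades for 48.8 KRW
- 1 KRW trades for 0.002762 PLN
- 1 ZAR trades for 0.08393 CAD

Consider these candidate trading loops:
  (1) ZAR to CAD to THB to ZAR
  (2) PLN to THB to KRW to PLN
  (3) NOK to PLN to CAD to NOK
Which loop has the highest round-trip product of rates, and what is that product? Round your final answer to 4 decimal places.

1.1470

(1) 0.08393 × 19.48 × 0.5812 = 0.95024
(2) 8.51 × 48.8 × 0.002762 = 1.14703
(3) 0.4122 × 0.4049 × 5.599 = 0.93447
Highest is cycle (2) at 1.1470 (>1, arbitrage).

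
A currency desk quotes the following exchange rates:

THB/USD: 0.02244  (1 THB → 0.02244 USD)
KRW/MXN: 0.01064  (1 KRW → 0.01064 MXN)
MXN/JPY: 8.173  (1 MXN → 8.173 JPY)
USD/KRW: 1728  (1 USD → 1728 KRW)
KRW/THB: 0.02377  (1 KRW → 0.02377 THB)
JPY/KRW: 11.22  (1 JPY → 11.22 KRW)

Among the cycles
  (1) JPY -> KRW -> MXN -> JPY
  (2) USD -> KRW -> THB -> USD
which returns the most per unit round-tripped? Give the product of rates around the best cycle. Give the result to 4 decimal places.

0.9757

(1) 11.22 × 0.01064 × 8.173 = 0.97570
(2) 1728 × 0.02377 × 0.02244 = 0.92171
Highest is cycle (1) at 0.9757 (≤1, no arbitrage).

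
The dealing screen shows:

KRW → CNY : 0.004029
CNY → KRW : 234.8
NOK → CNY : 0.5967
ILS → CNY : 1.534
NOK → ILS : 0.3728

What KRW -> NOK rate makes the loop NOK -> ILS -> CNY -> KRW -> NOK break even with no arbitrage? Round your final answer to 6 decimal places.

0.007447

Known legs of the cycle: 0.3728 × 1.534 × 234.8 = 134.27629696
For no arbitrage the full-cycle product must be 1, so the missing rate is 1 / 134.27629696 ≈ 0.00744733.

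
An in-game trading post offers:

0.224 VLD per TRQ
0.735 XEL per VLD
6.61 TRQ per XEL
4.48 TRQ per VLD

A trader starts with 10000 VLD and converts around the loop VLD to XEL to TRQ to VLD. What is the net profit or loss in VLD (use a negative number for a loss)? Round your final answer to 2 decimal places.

882.70

10000 VLD × 0.735 = 7350 XEL
7350 XEL × 6.61 = 48583.5 TRQ
48583.5 TRQ × 0.224 = 10882.704 VLD
Net change: 10882.704 − 10000 = 882.704 VLD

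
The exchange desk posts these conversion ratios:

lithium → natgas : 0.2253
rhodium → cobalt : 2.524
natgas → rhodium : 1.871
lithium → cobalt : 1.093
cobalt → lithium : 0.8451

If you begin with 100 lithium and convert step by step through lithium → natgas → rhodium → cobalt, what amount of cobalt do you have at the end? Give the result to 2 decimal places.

106.40

100 lithium × 0.2253 = 22.53 natgas
22.53 natgas × 1.871 = 42.15363 rhodium
42.15363 rhodium × 2.524 = 106.39576212 cobalt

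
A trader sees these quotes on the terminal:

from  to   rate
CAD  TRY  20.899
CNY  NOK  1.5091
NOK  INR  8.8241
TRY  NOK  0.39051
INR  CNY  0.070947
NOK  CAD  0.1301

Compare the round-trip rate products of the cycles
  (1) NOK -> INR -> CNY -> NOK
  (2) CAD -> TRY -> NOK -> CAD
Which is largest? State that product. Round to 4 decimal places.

1.0618

(1) 8.8241 × 0.070947 × 1.5091 = 0.94476
(2) 20.899 × 0.39051 × 0.1301 = 1.06178
Highest is cycle (2) at 1.0618 (>1, arbitrage).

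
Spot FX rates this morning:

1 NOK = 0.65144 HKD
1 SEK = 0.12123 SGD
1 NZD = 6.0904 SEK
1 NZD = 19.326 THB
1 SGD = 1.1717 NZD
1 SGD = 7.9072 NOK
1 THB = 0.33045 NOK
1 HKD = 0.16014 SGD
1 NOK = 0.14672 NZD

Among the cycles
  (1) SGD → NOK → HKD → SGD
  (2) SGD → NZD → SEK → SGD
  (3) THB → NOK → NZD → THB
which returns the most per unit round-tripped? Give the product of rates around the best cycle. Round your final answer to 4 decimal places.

0.9370

(1) 7.9072 × 0.65144 × 0.16014 = 0.82489
(2) 1.1717 × 6.0904 × 0.12123 = 0.86511
(3) 0.33045 × 0.14672 × 19.326 = 0.93699
Highest is cycle (3) at 0.9370 (≤1, no arbitrage).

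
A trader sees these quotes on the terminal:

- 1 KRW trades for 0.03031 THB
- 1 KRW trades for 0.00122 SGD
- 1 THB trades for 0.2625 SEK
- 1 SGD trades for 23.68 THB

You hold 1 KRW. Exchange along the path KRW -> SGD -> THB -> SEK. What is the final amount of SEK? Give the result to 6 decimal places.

1 KRW × 0.00122 = 0.00122 SGD
0.00122 SGD × 23.68 = 0.0288896 THB
0.0288896 THB × 0.2625 = 0.00758352 SEK

0.007584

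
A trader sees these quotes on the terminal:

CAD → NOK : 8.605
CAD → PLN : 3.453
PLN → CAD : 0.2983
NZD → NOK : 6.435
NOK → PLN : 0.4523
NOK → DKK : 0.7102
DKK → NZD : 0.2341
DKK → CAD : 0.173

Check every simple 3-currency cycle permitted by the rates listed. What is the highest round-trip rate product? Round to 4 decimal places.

CAD→NOK→PLN→CAD: 8.605 × 0.4523 × 0.2983 = 1.16100
DKK→NZD→NOK→DKK: 0.2341 × 6.435 × 0.7102 = 1.06987
DKK→CAD→NOK→DKK: 0.173 × 8.605 × 0.7102 = 1.05725
Maximum is CAD→NOK→PLN→CAD at 1.1610; arbitrage exists.

1.1610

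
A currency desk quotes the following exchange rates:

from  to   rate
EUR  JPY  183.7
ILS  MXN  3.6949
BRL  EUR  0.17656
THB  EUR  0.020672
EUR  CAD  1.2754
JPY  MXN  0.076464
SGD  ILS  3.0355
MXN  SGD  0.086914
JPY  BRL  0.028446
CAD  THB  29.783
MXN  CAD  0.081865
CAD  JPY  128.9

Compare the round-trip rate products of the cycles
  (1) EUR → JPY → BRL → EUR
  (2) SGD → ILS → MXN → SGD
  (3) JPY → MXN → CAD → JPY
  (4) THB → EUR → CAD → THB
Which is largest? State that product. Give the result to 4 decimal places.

0.9748

(1) 183.7 × 0.028446 × 0.17656 = 0.92262
(2) 3.0355 × 3.6949 × 0.086914 = 0.97482
(3) 0.076464 × 0.081865 × 128.9 = 0.80688
(4) 0.020672 × 1.2754 × 29.783 = 0.78523
Highest is cycle (2) at 0.9748 (≤1, no arbitrage).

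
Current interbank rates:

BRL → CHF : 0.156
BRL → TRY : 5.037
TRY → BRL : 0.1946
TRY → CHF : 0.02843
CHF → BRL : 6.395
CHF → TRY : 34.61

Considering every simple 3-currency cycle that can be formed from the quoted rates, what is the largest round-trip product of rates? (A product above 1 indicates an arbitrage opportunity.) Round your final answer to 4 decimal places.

TRY→BRL→CHF→TRY: 0.1946 × 0.156 × 34.61 = 1.05068
TRY→CHF→BRL→TRY: 0.02843 × 6.395 × 5.037 = 0.91578
Maximum is TRY→BRL→CHF→TRY at 1.0507; arbitrage exists.

1.0507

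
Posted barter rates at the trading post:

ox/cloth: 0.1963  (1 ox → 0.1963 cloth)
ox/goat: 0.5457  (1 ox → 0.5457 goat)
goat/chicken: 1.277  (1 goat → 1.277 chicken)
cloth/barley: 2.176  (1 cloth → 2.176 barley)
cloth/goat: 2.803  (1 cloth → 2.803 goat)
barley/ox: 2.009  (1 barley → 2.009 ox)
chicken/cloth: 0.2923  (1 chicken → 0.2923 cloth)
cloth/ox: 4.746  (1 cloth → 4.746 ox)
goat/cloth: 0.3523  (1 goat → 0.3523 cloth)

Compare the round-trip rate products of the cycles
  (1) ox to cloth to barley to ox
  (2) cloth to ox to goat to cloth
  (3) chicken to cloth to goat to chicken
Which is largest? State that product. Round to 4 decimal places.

(1) 0.1963 × 2.176 × 2.009 = 0.85814
(2) 4.746 × 0.5457 × 0.3523 = 0.91242
(3) 0.2923 × 2.803 × 1.277 = 1.04627
Highest is cycle (3) at 1.0463 (>1, arbitrage).

1.0463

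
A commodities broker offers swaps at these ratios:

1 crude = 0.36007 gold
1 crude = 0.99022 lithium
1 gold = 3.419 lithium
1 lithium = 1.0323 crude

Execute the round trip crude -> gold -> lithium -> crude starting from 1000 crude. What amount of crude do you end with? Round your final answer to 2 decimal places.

1270.84

1000 crude × 0.36007 = 360.07 gold
360.07 gold × 3.419 = 1231.07933 lithium
1231.07933 lithium × 1.0323 = 1270.843192359 crude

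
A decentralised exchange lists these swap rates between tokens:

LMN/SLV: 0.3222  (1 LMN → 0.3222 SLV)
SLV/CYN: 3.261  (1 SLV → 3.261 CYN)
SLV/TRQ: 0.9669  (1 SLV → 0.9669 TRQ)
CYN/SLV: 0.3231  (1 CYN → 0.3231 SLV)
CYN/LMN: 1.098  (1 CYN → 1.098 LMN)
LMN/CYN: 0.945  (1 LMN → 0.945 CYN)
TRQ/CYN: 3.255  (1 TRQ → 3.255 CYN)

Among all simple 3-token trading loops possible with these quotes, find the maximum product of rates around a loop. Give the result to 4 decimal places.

1.1537

CYN→LMN→SLV→CYN: 1.098 × 0.3222 × 3.261 = 1.15366
TRQ→CYN→SLV→TRQ: 3.255 × 0.3231 × 0.9669 = 1.01688
Maximum is CYN→LMN→SLV→CYN at 1.1537; arbitrage exists.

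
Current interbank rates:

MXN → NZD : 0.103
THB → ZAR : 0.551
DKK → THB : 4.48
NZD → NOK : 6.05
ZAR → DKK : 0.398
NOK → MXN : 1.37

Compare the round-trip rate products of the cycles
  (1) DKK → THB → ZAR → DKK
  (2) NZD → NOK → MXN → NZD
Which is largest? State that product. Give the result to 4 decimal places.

(1) 4.48 × 0.551 × 0.398 = 0.98246
(2) 6.05 × 1.37 × 0.103 = 0.85372
Highest is cycle (1) at 0.9825 (≤1, no arbitrage).

0.9825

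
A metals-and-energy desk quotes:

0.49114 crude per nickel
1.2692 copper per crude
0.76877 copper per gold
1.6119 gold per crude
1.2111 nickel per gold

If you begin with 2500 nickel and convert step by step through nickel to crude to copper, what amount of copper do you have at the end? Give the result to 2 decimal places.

1558.39

2500 nickel × 0.49114 = 1227.85 crude
1227.85 crude × 1.2692 = 1558.38722 copper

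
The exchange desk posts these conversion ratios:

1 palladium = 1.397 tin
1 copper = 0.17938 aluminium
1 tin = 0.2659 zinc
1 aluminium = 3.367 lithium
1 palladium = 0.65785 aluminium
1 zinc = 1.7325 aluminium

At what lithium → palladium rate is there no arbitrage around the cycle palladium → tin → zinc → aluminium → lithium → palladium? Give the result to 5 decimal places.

Known legs of the cycle: 1.397 × 0.2659 × 1.7325 × 3.367 = 2.16686124980325
For no arbitrage the full-cycle product must be 1, so the missing rate is 1 / 2.16686124980325 ≈ 0.4614970.

0.46150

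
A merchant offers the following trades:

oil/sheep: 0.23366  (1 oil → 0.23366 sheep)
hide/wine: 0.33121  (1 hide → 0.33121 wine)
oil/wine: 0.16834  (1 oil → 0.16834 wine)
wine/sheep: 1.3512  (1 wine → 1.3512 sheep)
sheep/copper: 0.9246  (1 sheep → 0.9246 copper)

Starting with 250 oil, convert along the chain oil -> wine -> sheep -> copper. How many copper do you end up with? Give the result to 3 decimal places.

52.578

250 oil × 0.16834 = 42.085 wine
42.085 wine × 1.3512 = 56.865252 sheep
56.865252 sheep × 0.9246 = 52.5776119992 copper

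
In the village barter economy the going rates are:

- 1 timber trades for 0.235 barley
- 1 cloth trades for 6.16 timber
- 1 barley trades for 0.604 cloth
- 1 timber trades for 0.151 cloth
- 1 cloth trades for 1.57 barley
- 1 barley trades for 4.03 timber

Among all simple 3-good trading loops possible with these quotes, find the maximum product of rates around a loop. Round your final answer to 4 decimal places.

0.9554

cloth→barley→timber→cloth: 1.57 × 4.03 × 0.151 = 0.95539
cloth→timber→barley→cloth: 6.16 × 0.235 × 0.604 = 0.87435
Maximum is cloth→barley→timber→cloth at 0.9554; no arbitrage — every cycle loses value.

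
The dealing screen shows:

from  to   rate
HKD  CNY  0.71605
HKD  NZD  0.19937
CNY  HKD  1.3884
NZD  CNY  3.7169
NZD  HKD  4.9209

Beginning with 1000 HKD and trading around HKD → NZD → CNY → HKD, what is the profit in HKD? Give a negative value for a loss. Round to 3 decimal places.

1000 HKD × 0.19937 = 199.37 NZD
199.37 NZD × 3.7169 = 741.038353 CNY
741.038353 CNY × 1.3884 = 1028.8576493052 HKD
Net change: 1028.8576493052 − 1000 = 28.8576493052 HKD

28.858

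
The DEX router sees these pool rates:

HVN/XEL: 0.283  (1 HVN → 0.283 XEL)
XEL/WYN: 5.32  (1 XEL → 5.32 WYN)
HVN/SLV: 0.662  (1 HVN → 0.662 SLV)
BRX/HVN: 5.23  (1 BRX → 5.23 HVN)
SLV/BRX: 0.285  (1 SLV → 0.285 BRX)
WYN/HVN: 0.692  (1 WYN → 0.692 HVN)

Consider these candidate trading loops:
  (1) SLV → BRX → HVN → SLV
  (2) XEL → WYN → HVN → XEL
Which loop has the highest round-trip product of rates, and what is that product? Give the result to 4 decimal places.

(1) 0.285 × 5.23 × 0.662 = 0.98674
(2) 5.32 × 0.692 × 0.283 = 1.04185
Highest is cycle (2) at 1.0418 (>1, arbitrage).

1.0418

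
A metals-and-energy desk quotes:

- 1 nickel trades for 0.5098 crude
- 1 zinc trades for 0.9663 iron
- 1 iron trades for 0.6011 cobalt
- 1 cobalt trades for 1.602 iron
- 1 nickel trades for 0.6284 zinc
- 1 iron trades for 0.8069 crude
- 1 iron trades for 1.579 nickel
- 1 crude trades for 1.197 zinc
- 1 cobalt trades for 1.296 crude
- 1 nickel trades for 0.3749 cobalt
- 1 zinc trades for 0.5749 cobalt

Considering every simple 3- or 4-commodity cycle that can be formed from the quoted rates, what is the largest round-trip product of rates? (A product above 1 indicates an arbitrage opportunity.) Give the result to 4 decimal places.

0.9588

zinc→iron→nickel→zinc: 0.9663 × 1.579 × 0.6284 = 0.95880
cobalt→iron→nickel→cobalt: 1.602 × 1.579 × 0.3749 = 0.94833
crude→zinc→iron→crude: 1.197 × 0.9663 × 0.8069 = 0.93331
crude→zinc→iron→nickel→crude: 1.197 × 0.9663 × 1.579 × 0.5098 = 0.93108
zinc→cobalt→iron→nickel→zinc: 0.5749 × 1.602 × 1.579 × 0.6284 = 0.91385
crude→zinc→iron→cobalt→crude: 1.197 × 0.9663 × 0.6011 × 1.296 = 0.90107
crude→zinc→cobalt→crude: 1.197 × 0.5749 × 1.296 = 0.89185
crude→zinc→cobalt→iron→crude: 1.197 × 0.5749 × 1.602 × 0.8069 = 0.88955
Maximum is zinc→iron→nickel→zinc at 0.9588; no arbitrage — every cycle loses value.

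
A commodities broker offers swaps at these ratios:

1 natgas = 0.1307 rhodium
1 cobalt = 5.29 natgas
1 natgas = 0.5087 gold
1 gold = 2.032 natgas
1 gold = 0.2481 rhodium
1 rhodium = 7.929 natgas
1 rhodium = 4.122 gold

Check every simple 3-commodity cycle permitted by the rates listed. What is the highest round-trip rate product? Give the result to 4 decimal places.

rhodium→gold→natgas→rhodium: 4.122 × 2.032 × 0.1307 = 1.09473
rhodium→natgas→gold→rhodium: 7.929 × 0.5087 × 0.2481 = 1.00071
Maximum is rhodium→gold→natgas→rhodium at 1.0947; arbitrage exists.

1.0947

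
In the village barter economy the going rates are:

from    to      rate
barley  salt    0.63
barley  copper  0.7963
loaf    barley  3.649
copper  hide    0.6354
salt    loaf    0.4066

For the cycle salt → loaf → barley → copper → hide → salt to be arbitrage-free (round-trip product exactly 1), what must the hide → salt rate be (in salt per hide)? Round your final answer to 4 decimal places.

Known legs of the cycle: 0.4066 × 3.649 × 0.7963 × 0.6354 = 0.750697835888268
For no arbitrage the full-cycle product must be 1, so the missing rate is 1 / 0.750697835888268 ≈ 1.332094.

1.3321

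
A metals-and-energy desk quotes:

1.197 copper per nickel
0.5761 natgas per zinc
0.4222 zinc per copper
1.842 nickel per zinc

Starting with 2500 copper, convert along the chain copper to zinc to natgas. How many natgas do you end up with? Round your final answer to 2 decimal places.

608.07

2500 copper × 0.4222 = 1055.5 zinc
1055.5 zinc × 0.5761 = 608.07355 natgas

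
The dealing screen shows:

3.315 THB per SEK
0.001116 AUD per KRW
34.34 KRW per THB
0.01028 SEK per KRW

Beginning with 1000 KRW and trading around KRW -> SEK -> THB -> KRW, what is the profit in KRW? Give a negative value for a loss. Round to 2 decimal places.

170.25

1000 KRW × 0.01028 = 10.28 SEK
10.28 SEK × 3.315 = 34.0782 THB
34.0782 THB × 34.34 = 1170.245388 KRW
Net change: 1170.245388 − 1000 = 170.245388 KRW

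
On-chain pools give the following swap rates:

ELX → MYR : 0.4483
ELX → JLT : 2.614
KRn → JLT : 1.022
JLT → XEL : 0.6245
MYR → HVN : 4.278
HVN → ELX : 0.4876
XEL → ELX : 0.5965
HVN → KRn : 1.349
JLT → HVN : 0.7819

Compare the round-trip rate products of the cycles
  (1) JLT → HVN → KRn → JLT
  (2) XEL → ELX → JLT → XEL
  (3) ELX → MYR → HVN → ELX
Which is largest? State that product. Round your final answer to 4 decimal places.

1.0780

(1) 0.7819 × 1.349 × 1.022 = 1.07799
(2) 0.5965 × 2.614 × 0.6245 = 0.97375
(3) 0.4483 × 4.278 × 0.4876 = 0.93513
Highest is cycle (1) at 1.0780 (>1, arbitrage).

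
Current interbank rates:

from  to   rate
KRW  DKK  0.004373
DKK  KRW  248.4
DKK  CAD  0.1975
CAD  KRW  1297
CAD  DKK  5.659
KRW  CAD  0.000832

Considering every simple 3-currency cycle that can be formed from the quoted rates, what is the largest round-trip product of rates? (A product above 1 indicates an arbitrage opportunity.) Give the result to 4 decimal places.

1.1695

KRW→CAD→DKK→KRW: 0.000832 × 5.659 × 248.4 = 1.16954
KRW→DKK→CAD→KRW: 0.004373 × 0.1975 × 1297 = 1.12018
Maximum is KRW→CAD→DKK→KRW at 1.1695; arbitrage exists.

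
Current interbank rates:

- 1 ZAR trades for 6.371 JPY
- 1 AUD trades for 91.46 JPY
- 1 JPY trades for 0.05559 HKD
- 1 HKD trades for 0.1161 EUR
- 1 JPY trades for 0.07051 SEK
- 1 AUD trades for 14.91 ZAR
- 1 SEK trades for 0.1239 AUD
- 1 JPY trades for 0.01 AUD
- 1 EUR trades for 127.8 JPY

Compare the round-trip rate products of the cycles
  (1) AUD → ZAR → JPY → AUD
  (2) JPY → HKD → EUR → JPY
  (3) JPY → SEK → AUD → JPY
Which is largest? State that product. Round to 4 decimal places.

(1) 14.91 × 6.371 × 0.01 = 0.94992
(2) 0.05559 × 0.1161 × 127.8 = 0.82482
(3) 0.07051 × 0.1239 × 91.46 = 0.79901
Highest is cycle (1) at 0.9499 (≤1, no arbitrage).

0.9499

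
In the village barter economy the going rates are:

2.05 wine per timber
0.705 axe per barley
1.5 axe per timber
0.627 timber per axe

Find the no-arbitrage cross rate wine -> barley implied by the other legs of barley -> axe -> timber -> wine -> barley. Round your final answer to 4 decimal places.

Known legs of the cycle: 0.705 × 0.627 × 2.05 = 0.90617175
For no arbitrage the full-cycle product must be 1, so the missing rate is 1 / 0.90617175 ≈ 1.103544.

1.1035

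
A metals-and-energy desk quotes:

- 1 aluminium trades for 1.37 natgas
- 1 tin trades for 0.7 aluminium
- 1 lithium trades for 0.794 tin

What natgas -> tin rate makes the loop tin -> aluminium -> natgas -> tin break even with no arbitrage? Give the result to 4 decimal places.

1.0428

Known legs of the cycle: 0.7 × 1.37 = 0.959
For no arbitrage the full-cycle product must be 1, so the missing rate is 1 / 0.959 ≈ 1.042753.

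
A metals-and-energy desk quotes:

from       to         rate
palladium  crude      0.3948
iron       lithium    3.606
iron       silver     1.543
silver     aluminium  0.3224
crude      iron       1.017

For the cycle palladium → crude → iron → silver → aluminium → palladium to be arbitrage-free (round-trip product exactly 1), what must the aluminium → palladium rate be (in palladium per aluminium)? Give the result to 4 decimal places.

5.0066

Known legs of the cycle: 0.3948 × 1.017 × 1.543 × 0.3224 = 0.19973724537312
For no arbitrage the full-cycle product must be 1, so the missing rate is 1 / 0.19973724537312 ≈ 5.006578.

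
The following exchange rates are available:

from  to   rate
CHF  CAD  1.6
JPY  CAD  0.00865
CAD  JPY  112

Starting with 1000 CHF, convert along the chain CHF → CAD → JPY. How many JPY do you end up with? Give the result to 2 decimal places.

179200.00

1000 CHF × 1.6 = 1600 CAD
1600 CAD × 112 = 179200 JPY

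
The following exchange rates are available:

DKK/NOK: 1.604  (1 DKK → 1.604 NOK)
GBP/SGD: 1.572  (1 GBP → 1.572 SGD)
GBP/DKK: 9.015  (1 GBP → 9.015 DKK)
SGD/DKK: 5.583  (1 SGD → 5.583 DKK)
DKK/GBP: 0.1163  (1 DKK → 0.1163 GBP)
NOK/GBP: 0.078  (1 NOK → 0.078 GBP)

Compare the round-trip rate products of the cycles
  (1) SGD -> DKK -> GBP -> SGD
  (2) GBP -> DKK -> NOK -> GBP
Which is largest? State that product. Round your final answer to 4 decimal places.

(1) 5.583 × 0.1163 × 1.572 = 1.02070
(2) 9.015 × 1.604 × 0.078 = 1.12788
Highest is cycle (2) at 1.1279 (>1, arbitrage).

1.1279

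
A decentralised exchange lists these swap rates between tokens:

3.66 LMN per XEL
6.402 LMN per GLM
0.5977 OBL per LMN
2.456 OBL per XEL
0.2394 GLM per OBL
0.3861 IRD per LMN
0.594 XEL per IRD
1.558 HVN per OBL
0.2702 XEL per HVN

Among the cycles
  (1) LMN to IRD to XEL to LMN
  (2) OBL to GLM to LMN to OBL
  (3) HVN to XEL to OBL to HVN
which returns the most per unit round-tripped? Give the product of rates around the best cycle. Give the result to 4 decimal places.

(1) 0.3861 × 0.594 × 3.66 = 0.83940
(2) 0.2394 × 6.402 × 0.5977 = 0.91606
(3) 0.2702 × 2.456 × 1.558 = 1.03391
Highest is cycle (3) at 1.0339 (>1, arbitrage).

1.0339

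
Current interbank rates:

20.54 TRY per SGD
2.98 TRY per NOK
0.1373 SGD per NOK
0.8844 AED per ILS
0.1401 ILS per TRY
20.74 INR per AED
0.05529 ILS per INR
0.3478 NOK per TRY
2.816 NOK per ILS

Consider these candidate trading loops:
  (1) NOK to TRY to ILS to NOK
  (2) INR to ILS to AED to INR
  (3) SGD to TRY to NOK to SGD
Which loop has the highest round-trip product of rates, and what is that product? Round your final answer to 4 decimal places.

1.1757

(1) 2.98 × 0.1401 × 2.816 = 1.17567
(2) 0.05529 × 0.8844 × 20.74 = 1.01415
(3) 20.54 × 0.3478 × 0.1373 = 0.98085
Highest is cycle (1) at 1.1757 (>1, arbitrage).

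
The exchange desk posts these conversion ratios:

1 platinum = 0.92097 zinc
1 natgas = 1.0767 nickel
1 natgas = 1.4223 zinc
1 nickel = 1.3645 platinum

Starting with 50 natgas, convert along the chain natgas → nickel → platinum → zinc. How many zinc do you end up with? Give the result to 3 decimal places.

50 natgas × 1.0767 = 53.835 nickel
53.835 nickel × 1.3645 = 73.4578575 platinum
73.4578575 platinum × 0.92097 = 67.652483021775 zinc

67.652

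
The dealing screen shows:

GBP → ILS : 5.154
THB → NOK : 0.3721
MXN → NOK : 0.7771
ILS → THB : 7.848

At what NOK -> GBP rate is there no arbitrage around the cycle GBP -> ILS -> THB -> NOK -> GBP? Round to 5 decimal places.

0.06644

Known legs of the cycle: 5.154 × 7.848 × 0.3721 = 15.0509210832
For no arbitrage the full-cycle product must be 1, so the missing rate is 1 / 15.0509210832 ≈ 0.0664411.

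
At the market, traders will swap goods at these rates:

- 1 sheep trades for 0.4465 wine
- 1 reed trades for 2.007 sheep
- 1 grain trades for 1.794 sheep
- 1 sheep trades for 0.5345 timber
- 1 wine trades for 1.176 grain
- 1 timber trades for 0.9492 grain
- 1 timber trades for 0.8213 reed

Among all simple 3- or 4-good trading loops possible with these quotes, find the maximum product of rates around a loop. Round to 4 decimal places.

sheep→wine→grain→sheep: 0.4465 × 1.176 × 1.794 = 0.94200
sheep→timber→grain→sheep: 0.5345 × 0.9492 × 1.794 = 0.91018
sheep→timber→reed→sheep: 0.5345 × 0.8213 × 2.007 = 0.88104
Maximum is sheep→wine→grain→sheep at 0.9420; no arbitrage — every cycle loses value.

0.9420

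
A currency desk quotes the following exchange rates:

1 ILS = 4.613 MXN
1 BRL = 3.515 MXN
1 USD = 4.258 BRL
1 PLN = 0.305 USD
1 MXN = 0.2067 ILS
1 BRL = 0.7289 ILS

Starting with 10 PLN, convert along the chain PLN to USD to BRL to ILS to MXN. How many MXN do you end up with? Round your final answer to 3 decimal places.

43.667

10 PLN × 0.305 = 3.05 USD
3.05 USD × 4.258 = 12.9869 BRL
12.9869 BRL × 0.7289 = 9.46615141 ILS
9.46615141 ILS × 4.613 = 43.66735645433 MXN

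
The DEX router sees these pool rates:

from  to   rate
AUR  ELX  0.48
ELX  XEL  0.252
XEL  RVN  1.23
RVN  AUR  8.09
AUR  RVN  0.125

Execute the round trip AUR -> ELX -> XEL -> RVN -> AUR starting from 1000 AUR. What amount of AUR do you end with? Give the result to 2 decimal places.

1203.64

1000 AUR × 0.48 = 480 ELX
480 ELX × 0.252 = 120.96 XEL
120.96 XEL × 1.23 = 148.7808 RVN
148.7808 RVN × 8.09 = 1203.636672 AUR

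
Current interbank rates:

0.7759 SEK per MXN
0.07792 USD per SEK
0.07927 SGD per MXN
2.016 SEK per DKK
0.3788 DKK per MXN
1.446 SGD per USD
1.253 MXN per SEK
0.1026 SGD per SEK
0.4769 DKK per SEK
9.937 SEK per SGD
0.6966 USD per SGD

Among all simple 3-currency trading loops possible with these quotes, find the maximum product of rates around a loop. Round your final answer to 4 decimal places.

1.1196

SEK→USD→SGD→SEK: 0.07792 × 1.446 × 9.937 = 1.11962
SEK→MXN→SGD→SEK: 1.253 × 0.07927 × 9.937 = 0.98700
DKK→SEK→MXN→DKK: 2.016 × 1.253 × 0.3788 = 0.95687
Maximum is SEK→USD→SGD→SEK at 1.1196; arbitrage exists.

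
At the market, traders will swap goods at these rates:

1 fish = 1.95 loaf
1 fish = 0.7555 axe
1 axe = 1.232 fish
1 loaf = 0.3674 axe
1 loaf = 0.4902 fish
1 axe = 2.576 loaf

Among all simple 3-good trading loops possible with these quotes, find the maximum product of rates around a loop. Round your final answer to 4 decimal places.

0.9540

loaf→fish→axe→loaf: 0.4902 × 0.7555 × 2.576 = 0.95401
loaf→axe→fish→loaf: 0.3674 × 1.232 × 1.95 = 0.88264
Maximum is loaf→fish→axe→loaf at 0.9540; no arbitrage — every cycle loses value.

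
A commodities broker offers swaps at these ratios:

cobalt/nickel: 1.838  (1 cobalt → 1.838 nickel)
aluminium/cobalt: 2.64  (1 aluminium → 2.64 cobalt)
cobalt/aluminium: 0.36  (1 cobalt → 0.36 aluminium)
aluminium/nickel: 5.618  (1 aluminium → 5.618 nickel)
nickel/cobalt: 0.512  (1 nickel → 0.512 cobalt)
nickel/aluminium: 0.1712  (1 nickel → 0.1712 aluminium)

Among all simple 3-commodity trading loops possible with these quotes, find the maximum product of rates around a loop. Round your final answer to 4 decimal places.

1.0355

nickel→cobalt→aluminium→nickel: 0.512 × 0.36 × 5.618 = 1.03551
nickel→aluminium→cobalt→nickel: 0.1712 × 2.64 × 1.838 = 0.83072
Maximum is nickel→cobalt→aluminium→nickel at 1.0355; arbitrage exists.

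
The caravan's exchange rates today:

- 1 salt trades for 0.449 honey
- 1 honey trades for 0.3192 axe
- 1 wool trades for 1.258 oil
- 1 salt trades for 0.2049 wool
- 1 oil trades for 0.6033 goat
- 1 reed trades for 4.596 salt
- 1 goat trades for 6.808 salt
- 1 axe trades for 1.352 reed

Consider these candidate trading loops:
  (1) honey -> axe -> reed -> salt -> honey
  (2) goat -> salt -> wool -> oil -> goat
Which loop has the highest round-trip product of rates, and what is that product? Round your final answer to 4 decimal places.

1.0587

(1) 0.3192 × 1.352 × 4.596 × 0.449 = 0.89057
(2) 6.808 × 0.2049 × 1.258 × 0.6033 = 1.05871
Highest is cycle (2) at 1.0587 (>1, arbitrage).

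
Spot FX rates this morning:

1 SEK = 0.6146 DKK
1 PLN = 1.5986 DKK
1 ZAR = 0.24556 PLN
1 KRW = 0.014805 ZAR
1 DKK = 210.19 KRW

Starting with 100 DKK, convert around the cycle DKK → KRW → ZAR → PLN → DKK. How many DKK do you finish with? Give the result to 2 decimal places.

122.16

100 DKK × 210.19 = 21019 KRW
21019 KRW × 0.014805 = 311.186295 ZAR
311.186295 ZAR × 0.24556 = 76.4149066002 PLN
76.4149066002 PLN × 1.5986 = 122.15686969107972 DKK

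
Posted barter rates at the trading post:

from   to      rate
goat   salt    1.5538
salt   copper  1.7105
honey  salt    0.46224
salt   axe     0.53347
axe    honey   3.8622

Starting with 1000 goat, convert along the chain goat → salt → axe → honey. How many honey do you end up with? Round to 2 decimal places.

3201.40

1000 goat × 1.5538 = 1553.8 salt
1553.8 salt × 0.53347 = 828.905686 axe
828.905686 axe × 3.8622 = 3201.3995404692 honey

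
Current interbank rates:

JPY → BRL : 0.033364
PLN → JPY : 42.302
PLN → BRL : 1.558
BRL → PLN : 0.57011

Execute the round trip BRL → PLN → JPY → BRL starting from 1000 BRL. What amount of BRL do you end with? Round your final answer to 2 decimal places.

804.63

1000 BRL × 0.57011 = 570.11 PLN
570.11 PLN × 42.302 = 24116.79322 JPY
24116.79322 JPY × 0.033364 = 804.63268899208 BRL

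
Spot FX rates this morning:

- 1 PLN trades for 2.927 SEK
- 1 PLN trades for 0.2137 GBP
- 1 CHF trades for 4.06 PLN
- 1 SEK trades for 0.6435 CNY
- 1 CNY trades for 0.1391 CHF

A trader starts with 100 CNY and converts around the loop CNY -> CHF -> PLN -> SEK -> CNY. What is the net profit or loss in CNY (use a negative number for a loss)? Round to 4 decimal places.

6.3713

100 CNY × 0.1391 = 13.91 CHF
13.91 CHF × 4.06 = 56.4746 PLN
56.4746 PLN × 2.927 = 165.3011542 SEK
165.3011542 SEK × 0.6435 = 106.3712927277 CNY
Net change: 106.3712927277 − 100 = 6.3712927277 CNY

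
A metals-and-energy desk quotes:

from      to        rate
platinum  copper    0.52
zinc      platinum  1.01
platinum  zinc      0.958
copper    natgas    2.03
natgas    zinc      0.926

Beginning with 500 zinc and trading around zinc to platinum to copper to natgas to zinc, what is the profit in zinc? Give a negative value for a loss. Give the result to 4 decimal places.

500 zinc × 1.01 = 505 platinum
505 platinum × 0.52 = 262.6 copper
262.6 copper × 2.03 = 533.078 natgas
533.078 natgas × 0.926 = 493.630228 zinc
Net change: 493.630228 − 500 = -6.369772 zinc

-6.3698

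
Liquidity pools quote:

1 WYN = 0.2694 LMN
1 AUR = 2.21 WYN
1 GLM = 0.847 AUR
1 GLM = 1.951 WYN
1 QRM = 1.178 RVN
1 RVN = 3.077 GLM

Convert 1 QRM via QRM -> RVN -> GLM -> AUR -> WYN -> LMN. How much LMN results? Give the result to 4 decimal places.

1 QRM × 1.178 = 1.178 RVN
1.178 RVN × 3.077 = 3.624706 GLM
3.624706 GLM × 0.847 = 3.070125982 AUR
3.070125982 AUR × 2.21 = 6.78497842022 WYN
6.78497842022 WYN × 0.2694 = 1.827873186407268 LMN

1.8279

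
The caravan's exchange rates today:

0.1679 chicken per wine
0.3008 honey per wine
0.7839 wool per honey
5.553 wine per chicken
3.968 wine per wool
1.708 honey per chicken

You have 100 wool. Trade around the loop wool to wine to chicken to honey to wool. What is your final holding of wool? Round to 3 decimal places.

100 wool × 3.968 = 396.8 wine
396.8 wine × 0.1679 = 66.62272 chicken
66.62272 chicken × 1.708 = 113.79160576 honey
113.79160576 honey × 0.7839 = 89.201239755264 wool

89.201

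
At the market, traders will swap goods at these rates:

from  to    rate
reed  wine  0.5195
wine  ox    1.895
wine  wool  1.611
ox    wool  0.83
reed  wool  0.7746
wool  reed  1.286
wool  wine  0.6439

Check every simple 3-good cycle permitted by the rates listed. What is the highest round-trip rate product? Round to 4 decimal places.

reed→wine→wool→reed: 0.5195 × 1.611 × 1.286 = 1.07627
wine→ox→wool→wine: 1.895 × 0.83 × 0.6439 = 1.01276
Maximum is reed→wine→wool→reed at 1.0763; arbitrage exists.

1.0763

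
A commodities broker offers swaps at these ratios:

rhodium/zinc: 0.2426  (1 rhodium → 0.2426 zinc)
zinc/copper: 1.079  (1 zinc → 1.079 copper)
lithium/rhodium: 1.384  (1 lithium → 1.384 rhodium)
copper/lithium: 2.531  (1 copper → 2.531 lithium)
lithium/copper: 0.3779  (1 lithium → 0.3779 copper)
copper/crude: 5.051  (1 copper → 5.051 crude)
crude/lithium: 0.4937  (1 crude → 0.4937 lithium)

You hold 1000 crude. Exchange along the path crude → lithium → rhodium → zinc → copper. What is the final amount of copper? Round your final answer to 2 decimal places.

178.86

1000 crude × 0.4937 = 493.7 lithium
493.7 lithium × 1.384 = 683.2808 rhodium
683.2808 rhodium × 0.2426 = 165.76392208 zinc
165.76392208 zinc × 1.079 = 178.85927192432 copper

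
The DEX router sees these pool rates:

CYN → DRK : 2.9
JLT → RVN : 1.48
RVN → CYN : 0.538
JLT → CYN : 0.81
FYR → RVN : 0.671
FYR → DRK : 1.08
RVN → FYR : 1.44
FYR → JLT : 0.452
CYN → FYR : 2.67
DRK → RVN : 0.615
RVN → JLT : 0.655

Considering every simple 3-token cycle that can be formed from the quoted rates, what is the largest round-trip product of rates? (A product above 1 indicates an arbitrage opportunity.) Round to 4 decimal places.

0.9775

CYN→FYR→JLT→CYN: 2.67 × 0.452 × 0.81 = 0.97754
CYN→FYR→RVN→CYN: 2.67 × 0.671 × 0.538 = 0.96386
RVN→FYR→JLT→RVN: 1.44 × 0.452 × 1.48 = 0.96330
CYN→DRK→RVN→CYN: 2.9 × 0.615 × 0.538 = 0.95952
RVN→FYR→DRK→RVN: 1.44 × 1.08 × 0.615 = 0.95645
Maximum is CYN→FYR→JLT→CYN at 0.9775; no arbitrage — every cycle loses value.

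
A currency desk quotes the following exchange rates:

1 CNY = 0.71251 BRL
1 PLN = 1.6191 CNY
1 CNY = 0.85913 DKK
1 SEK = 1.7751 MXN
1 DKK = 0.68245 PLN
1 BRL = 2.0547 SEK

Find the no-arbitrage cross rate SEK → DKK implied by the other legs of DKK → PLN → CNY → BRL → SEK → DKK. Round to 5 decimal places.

Known legs of the cycle: 0.68245 × 1.6191 × 0.71251 × 2.0547 = 1.617647518322804115
For no arbitrage the full-cycle product must be 1, so the missing rate is 1 / 1.617647518322804115 ≈ 0.6181816.

0.61818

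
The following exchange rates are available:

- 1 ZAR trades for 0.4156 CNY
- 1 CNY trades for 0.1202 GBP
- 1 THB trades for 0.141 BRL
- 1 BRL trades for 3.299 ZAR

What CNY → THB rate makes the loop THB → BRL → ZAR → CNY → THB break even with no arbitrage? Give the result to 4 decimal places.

5.1728

Known legs of the cycle: 0.141 × 3.299 × 0.4156 = 0.1933200804
For no arbitrage the full-cycle product must be 1, so the missing rate is 1 / 0.1933200804 ≈ 5.172768.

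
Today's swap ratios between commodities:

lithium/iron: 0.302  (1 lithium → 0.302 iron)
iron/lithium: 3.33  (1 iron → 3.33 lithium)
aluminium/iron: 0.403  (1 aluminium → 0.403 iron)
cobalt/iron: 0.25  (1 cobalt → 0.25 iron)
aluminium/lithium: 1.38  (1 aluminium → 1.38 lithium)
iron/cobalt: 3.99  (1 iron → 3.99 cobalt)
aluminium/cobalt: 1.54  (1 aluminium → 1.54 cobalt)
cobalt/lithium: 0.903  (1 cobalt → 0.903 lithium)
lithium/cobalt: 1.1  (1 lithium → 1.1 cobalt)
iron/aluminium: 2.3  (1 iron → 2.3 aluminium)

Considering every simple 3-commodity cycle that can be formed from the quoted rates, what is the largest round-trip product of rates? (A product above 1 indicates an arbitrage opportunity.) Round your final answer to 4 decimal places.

lithium→iron→cobalt→lithium: 0.302 × 3.99 × 0.903 = 1.08810
aluminium→lithium→iron→aluminium: 1.38 × 0.302 × 2.3 = 0.95855
lithium→cobalt→iron→lithium: 1.1 × 0.25 × 3.33 = 0.91575
aluminium→cobalt→iron→aluminium: 1.54 × 0.25 × 2.3 = 0.88550
Maximum is lithium→iron→cobalt→lithium at 1.0881; arbitrage exists.

1.0881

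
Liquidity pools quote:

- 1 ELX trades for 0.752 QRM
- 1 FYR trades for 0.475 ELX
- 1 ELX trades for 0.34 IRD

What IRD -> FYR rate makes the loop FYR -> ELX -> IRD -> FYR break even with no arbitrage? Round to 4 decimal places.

Known legs of the cycle: 0.475 × 0.34 = 0.1615
For no arbitrage the full-cycle product must be 1, so the missing rate is 1 / 0.1615 ≈ 6.191950.

6.1920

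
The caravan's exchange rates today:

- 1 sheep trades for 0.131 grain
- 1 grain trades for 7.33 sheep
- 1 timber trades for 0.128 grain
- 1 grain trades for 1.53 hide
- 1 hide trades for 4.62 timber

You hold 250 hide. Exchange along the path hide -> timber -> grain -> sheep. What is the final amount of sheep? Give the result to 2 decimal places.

1083.67

250 hide × 4.62 = 1155 timber
1155 timber × 0.128 = 147.84 grain
147.84 grain × 7.33 = 1083.6672 sheep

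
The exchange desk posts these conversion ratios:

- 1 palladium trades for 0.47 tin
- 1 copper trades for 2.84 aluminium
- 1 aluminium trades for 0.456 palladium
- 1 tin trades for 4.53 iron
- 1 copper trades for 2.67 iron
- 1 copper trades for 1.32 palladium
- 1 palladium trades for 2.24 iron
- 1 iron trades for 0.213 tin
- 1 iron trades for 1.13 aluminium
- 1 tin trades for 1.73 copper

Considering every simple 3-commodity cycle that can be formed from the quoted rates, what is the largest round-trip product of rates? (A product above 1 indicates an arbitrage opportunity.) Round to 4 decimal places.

1.1542

iron→aluminium→palladium→iron: 1.13 × 0.456 × 2.24 = 1.15423
palladium→tin→copper→palladium: 0.47 × 1.73 × 1.32 = 1.07329
iron→tin→copper→iron: 0.213 × 1.73 × 2.67 = 0.98387
Maximum is iron→aluminium→palladium→iron at 1.1542; arbitrage exists.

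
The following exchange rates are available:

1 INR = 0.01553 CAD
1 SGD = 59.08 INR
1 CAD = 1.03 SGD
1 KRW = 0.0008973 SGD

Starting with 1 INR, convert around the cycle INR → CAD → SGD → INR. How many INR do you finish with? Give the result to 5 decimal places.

1 INR × 0.01553 = 0.01553 CAD
0.01553 CAD × 1.03 = 0.0159959 SGD
0.0159959 SGD × 59.08 = 0.945037772 INR

0.94504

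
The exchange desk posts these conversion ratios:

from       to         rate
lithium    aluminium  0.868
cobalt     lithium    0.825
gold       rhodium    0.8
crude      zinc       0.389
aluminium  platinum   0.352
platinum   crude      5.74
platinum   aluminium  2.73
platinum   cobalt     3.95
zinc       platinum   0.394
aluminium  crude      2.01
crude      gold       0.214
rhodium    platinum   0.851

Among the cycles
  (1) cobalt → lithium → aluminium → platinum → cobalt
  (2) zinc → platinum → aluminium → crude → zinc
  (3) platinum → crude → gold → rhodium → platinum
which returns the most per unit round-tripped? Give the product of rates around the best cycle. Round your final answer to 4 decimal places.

0.9957

(1) 0.825 × 0.868 × 0.352 × 3.95 = 0.99567
(2) 0.394 × 2.73 × 2.01 × 0.389 = 0.84102
(3) 5.74 × 0.214 × 0.8 × 0.851 = 0.83627
Highest is cycle (1) at 0.9957 (≤1, no arbitrage).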